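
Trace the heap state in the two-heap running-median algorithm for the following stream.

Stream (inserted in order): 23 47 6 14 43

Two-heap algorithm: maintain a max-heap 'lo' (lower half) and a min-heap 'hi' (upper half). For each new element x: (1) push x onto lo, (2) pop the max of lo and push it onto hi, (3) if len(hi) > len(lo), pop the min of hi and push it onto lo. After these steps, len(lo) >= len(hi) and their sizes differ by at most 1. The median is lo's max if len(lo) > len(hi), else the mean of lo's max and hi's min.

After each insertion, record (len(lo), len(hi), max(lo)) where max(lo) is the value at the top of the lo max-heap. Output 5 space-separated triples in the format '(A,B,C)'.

Answer: (1,0,23) (1,1,23) (2,1,23) (2,2,14) (3,2,23)

Derivation:
Step 1: insert 23 -> lo=[23] hi=[] -> (len(lo)=1, len(hi)=0, max(lo)=23)
Step 2: insert 47 -> lo=[23] hi=[47] -> (len(lo)=1, len(hi)=1, max(lo)=23)
Step 3: insert 6 -> lo=[6, 23] hi=[47] -> (len(lo)=2, len(hi)=1, max(lo)=23)
Step 4: insert 14 -> lo=[6, 14] hi=[23, 47] -> (len(lo)=2, len(hi)=2, max(lo)=14)
Step 5: insert 43 -> lo=[6, 14, 23] hi=[43, 47] -> (len(lo)=3, len(hi)=2, max(lo)=23)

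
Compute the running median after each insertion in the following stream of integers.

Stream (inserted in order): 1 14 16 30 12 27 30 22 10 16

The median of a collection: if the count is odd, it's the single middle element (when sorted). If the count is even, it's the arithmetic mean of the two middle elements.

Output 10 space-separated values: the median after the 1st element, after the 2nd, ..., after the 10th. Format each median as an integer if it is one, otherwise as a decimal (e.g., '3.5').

Step 1: insert 1 -> lo=[1] (size 1, max 1) hi=[] (size 0) -> median=1
Step 2: insert 14 -> lo=[1] (size 1, max 1) hi=[14] (size 1, min 14) -> median=7.5
Step 3: insert 16 -> lo=[1, 14] (size 2, max 14) hi=[16] (size 1, min 16) -> median=14
Step 4: insert 30 -> lo=[1, 14] (size 2, max 14) hi=[16, 30] (size 2, min 16) -> median=15
Step 5: insert 12 -> lo=[1, 12, 14] (size 3, max 14) hi=[16, 30] (size 2, min 16) -> median=14
Step 6: insert 27 -> lo=[1, 12, 14] (size 3, max 14) hi=[16, 27, 30] (size 3, min 16) -> median=15
Step 7: insert 30 -> lo=[1, 12, 14, 16] (size 4, max 16) hi=[27, 30, 30] (size 3, min 27) -> median=16
Step 8: insert 22 -> lo=[1, 12, 14, 16] (size 4, max 16) hi=[22, 27, 30, 30] (size 4, min 22) -> median=19
Step 9: insert 10 -> lo=[1, 10, 12, 14, 16] (size 5, max 16) hi=[22, 27, 30, 30] (size 4, min 22) -> median=16
Step 10: insert 16 -> lo=[1, 10, 12, 14, 16] (size 5, max 16) hi=[16, 22, 27, 30, 30] (size 5, min 16) -> median=16

Answer: 1 7.5 14 15 14 15 16 19 16 16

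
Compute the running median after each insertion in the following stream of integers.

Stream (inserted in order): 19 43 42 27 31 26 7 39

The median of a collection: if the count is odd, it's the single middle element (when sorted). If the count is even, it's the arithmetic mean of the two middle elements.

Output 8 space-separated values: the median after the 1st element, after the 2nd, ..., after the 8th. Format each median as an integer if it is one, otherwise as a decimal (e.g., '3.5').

Answer: 19 31 42 34.5 31 29 27 29

Derivation:
Step 1: insert 19 -> lo=[19] (size 1, max 19) hi=[] (size 0) -> median=19
Step 2: insert 43 -> lo=[19] (size 1, max 19) hi=[43] (size 1, min 43) -> median=31
Step 3: insert 42 -> lo=[19, 42] (size 2, max 42) hi=[43] (size 1, min 43) -> median=42
Step 4: insert 27 -> lo=[19, 27] (size 2, max 27) hi=[42, 43] (size 2, min 42) -> median=34.5
Step 5: insert 31 -> lo=[19, 27, 31] (size 3, max 31) hi=[42, 43] (size 2, min 42) -> median=31
Step 6: insert 26 -> lo=[19, 26, 27] (size 3, max 27) hi=[31, 42, 43] (size 3, min 31) -> median=29
Step 7: insert 7 -> lo=[7, 19, 26, 27] (size 4, max 27) hi=[31, 42, 43] (size 3, min 31) -> median=27
Step 8: insert 39 -> lo=[7, 19, 26, 27] (size 4, max 27) hi=[31, 39, 42, 43] (size 4, min 31) -> median=29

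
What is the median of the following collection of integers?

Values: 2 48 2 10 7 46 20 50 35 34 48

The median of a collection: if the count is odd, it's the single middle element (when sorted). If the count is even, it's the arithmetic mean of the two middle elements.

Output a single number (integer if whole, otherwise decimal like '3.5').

Answer: 34

Derivation:
Step 1: insert 2 -> lo=[2] (size 1, max 2) hi=[] (size 0) -> median=2
Step 2: insert 48 -> lo=[2] (size 1, max 2) hi=[48] (size 1, min 48) -> median=25
Step 3: insert 2 -> lo=[2, 2] (size 2, max 2) hi=[48] (size 1, min 48) -> median=2
Step 4: insert 10 -> lo=[2, 2] (size 2, max 2) hi=[10, 48] (size 2, min 10) -> median=6
Step 5: insert 7 -> lo=[2, 2, 7] (size 3, max 7) hi=[10, 48] (size 2, min 10) -> median=7
Step 6: insert 46 -> lo=[2, 2, 7] (size 3, max 7) hi=[10, 46, 48] (size 3, min 10) -> median=8.5
Step 7: insert 20 -> lo=[2, 2, 7, 10] (size 4, max 10) hi=[20, 46, 48] (size 3, min 20) -> median=10
Step 8: insert 50 -> lo=[2, 2, 7, 10] (size 4, max 10) hi=[20, 46, 48, 50] (size 4, min 20) -> median=15
Step 9: insert 35 -> lo=[2, 2, 7, 10, 20] (size 5, max 20) hi=[35, 46, 48, 50] (size 4, min 35) -> median=20
Step 10: insert 34 -> lo=[2, 2, 7, 10, 20] (size 5, max 20) hi=[34, 35, 46, 48, 50] (size 5, min 34) -> median=27
Step 11: insert 48 -> lo=[2, 2, 7, 10, 20, 34] (size 6, max 34) hi=[35, 46, 48, 48, 50] (size 5, min 35) -> median=34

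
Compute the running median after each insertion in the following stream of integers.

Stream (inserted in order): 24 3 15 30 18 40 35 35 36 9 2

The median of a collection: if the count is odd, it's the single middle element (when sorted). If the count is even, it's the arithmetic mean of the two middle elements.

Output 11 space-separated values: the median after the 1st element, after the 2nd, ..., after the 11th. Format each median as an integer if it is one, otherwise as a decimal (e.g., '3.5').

Answer: 24 13.5 15 19.5 18 21 24 27 30 27 24

Derivation:
Step 1: insert 24 -> lo=[24] (size 1, max 24) hi=[] (size 0) -> median=24
Step 2: insert 3 -> lo=[3] (size 1, max 3) hi=[24] (size 1, min 24) -> median=13.5
Step 3: insert 15 -> lo=[3, 15] (size 2, max 15) hi=[24] (size 1, min 24) -> median=15
Step 4: insert 30 -> lo=[3, 15] (size 2, max 15) hi=[24, 30] (size 2, min 24) -> median=19.5
Step 5: insert 18 -> lo=[3, 15, 18] (size 3, max 18) hi=[24, 30] (size 2, min 24) -> median=18
Step 6: insert 40 -> lo=[3, 15, 18] (size 3, max 18) hi=[24, 30, 40] (size 3, min 24) -> median=21
Step 7: insert 35 -> lo=[3, 15, 18, 24] (size 4, max 24) hi=[30, 35, 40] (size 3, min 30) -> median=24
Step 8: insert 35 -> lo=[3, 15, 18, 24] (size 4, max 24) hi=[30, 35, 35, 40] (size 4, min 30) -> median=27
Step 9: insert 36 -> lo=[3, 15, 18, 24, 30] (size 5, max 30) hi=[35, 35, 36, 40] (size 4, min 35) -> median=30
Step 10: insert 9 -> lo=[3, 9, 15, 18, 24] (size 5, max 24) hi=[30, 35, 35, 36, 40] (size 5, min 30) -> median=27
Step 11: insert 2 -> lo=[2, 3, 9, 15, 18, 24] (size 6, max 24) hi=[30, 35, 35, 36, 40] (size 5, min 30) -> median=24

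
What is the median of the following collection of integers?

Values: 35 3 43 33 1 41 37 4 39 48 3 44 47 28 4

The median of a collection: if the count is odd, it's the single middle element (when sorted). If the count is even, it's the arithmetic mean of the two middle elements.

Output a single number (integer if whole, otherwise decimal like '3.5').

Answer: 35

Derivation:
Step 1: insert 35 -> lo=[35] (size 1, max 35) hi=[] (size 0) -> median=35
Step 2: insert 3 -> lo=[3] (size 1, max 3) hi=[35] (size 1, min 35) -> median=19
Step 3: insert 43 -> lo=[3, 35] (size 2, max 35) hi=[43] (size 1, min 43) -> median=35
Step 4: insert 33 -> lo=[3, 33] (size 2, max 33) hi=[35, 43] (size 2, min 35) -> median=34
Step 5: insert 1 -> lo=[1, 3, 33] (size 3, max 33) hi=[35, 43] (size 2, min 35) -> median=33
Step 6: insert 41 -> lo=[1, 3, 33] (size 3, max 33) hi=[35, 41, 43] (size 3, min 35) -> median=34
Step 7: insert 37 -> lo=[1, 3, 33, 35] (size 4, max 35) hi=[37, 41, 43] (size 3, min 37) -> median=35
Step 8: insert 4 -> lo=[1, 3, 4, 33] (size 4, max 33) hi=[35, 37, 41, 43] (size 4, min 35) -> median=34
Step 9: insert 39 -> lo=[1, 3, 4, 33, 35] (size 5, max 35) hi=[37, 39, 41, 43] (size 4, min 37) -> median=35
Step 10: insert 48 -> lo=[1, 3, 4, 33, 35] (size 5, max 35) hi=[37, 39, 41, 43, 48] (size 5, min 37) -> median=36
Step 11: insert 3 -> lo=[1, 3, 3, 4, 33, 35] (size 6, max 35) hi=[37, 39, 41, 43, 48] (size 5, min 37) -> median=35
Step 12: insert 44 -> lo=[1, 3, 3, 4, 33, 35] (size 6, max 35) hi=[37, 39, 41, 43, 44, 48] (size 6, min 37) -> median=36
Step 13: insert 47 -> lo=[1, 3, 3, 4, 33, 35, 37] (size 7, max 37) hi=[39, 41, 43, 44, 47, 48] (size 6, min 39) -> median=37
Step 14: insert 28 -> lo=[1, 3, 3, 4, 28, 33, 35] (size 7, max 35) hi=[37, 39, 41, 43, 44, 47, 48] (size 7, min 37) -> median=36
Step 15: insert 4 -> lo=[1, 3, 3, 4, 4, 28, 33, 35] (size 8, max 35) hi=[37, 39, 41, 43, 44, 47, 48] (size 7, min 37) -> median=35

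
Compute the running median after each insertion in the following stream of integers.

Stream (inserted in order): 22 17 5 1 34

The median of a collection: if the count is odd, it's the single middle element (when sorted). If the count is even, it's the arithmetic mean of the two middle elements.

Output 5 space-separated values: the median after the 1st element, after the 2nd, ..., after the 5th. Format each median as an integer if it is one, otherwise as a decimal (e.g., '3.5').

Answer: 22 19.5 17 11 17

Derivation:
Step 1: insert 22 -> lo=[22] (size 1, max 22) hi=[] (size 0) -> median=22
Step 2: insert 17 -> lo=[17] (size 1, max 17) hi=[22] (size 1, min 22) -> median=19.5
Step 3: insert 5 -> lo=[5, 17] (size 2, max 17) hi=[22] (size 1, min 22) -> median=17
Step 4: insert 1 -> lo=[1, 5] (size 2, max 5) hi=[17, 22] (size 2, min 17) -> median=11
Step 5: insert 34 -> lo=[1, 5, 17] (size 3, max 17) hi=[22, 34] (size 2, min 22) -> median=17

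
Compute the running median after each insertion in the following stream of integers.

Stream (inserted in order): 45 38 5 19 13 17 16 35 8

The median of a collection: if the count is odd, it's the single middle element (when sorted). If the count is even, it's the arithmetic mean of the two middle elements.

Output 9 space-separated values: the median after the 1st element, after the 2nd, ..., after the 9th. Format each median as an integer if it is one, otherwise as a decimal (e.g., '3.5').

Answer: 45 41.5 38 28.5 19 18 17 18 17

Derivation:
Step 1: insert 45 -> lo=[45] (size 1, max 45) hi=[] (size 0) -> median=45
Step 2: insert 38 -> lo=[38] (size 1, max 38) hi=[45] (size 1, min 45) -> median=41.5
Step 3: insert 5 -> lo=[5, 38] (size 2, max 38) hi=[45] (size 1, min 45) -> median=38
Step 4: insert 19 -> lo=[5, 19] (size 2, max 19) hi=[38, 45] (size 2, min 38) -> median=28.5
Step 5: insert 13 -> lo=[5, 13, 19] (size 3, max 19) hi=[38, 45] (size 2, min 38) -> median=19
Step 6: insert 17 -> lo=[5, 13, 17] (size 3, max 17) hi=[19, 38, 45] (size 3, min 19) -> median=18
Step 7: insert 16 -> lo=[5, 13, 16, 17] (size 4, max 17) hi=[19, 38, 45] (size 3, min 19) -> median=17
Step 8: insert 35 -> lo=[5, 13, 16, 17] (size 4, max 17) hi=[19, 35, 38, 45] (size 4, min 19) -> median=18
Step 9: insert 8 -> lo=[5, 8, 13, 16, 17] (size 5, max 17) hi=[19, 35, 38, 45] (size 4, min 19) -> median=17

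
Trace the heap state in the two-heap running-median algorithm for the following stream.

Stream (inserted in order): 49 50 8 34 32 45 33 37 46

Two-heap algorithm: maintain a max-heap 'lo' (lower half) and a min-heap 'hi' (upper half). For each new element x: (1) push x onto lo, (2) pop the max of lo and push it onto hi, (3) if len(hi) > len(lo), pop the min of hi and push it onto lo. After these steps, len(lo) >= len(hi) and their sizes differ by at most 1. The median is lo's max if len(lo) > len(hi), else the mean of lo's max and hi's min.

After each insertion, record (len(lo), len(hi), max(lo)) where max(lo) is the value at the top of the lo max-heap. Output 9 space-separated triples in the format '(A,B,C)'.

Answer: (1,0,49) (1,1,49) (2,1,49) (2,2,34) (3,2,34) (3,3,34) (4,3,34) (4,4,34) (5,4,37)

Derivation:
Step 1: insert 49 -> lo=[49] hi=[] -> (len(lo)=1, len(hi)=0, max(lo)=49)
Step 2: insert 50 -> lo=[49] hi=[50] -> (len(lo)=1, len(hi)=1, max(lo)=49)
Step 3: insert 8 -> lo=[8, 49] hi=[50] -> (len(lo)=2, len(hi)=1, max(lo)=49)
Step 4: insert 34 -> lo=[8, 34] hi=[49, 50] -> (len(lo)=2, len(hi)=2, max(lo)=34)
Step 5: insert 32 -> lo=[8, 32, 34] hi=[49, 50] -> (len(lo)=3, len(hi)=2, max(lo)=34)
Step 6: insert 45 -> lo=[8, 32, 34] hi=[45, 49, 50] -> (len(lo)=3, len(hi)=3, max(lo)=34)
Step 7: insert 33 -> lo=[8, 32, 33, 34] hi=[45, 49, 50] -> (len(lo)=4, len(hi)=3, max(lo)=34)
Step 8: insert 37 -> lo=[8, 32, 33, 34] hi=[37, 45, 49, 50] -> (len(lo)=4, len(hi)=4, max(lo)=34)
Step 9: insert 46 -> lo=[8, 32, 33, 34, 37] hi=[45, 46, 49, 50] -> (len(lo)=5, len(hi)=4, max(lo)=37)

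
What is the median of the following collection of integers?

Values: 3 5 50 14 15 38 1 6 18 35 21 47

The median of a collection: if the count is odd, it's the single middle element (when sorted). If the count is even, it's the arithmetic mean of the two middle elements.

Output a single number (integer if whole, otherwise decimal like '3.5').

Step 1: insert 3 -> lo=[3] (size 1, max 3) hi=[] (size 0) -> median=3
Step 2: insert 5 -> lo=[3] (size 1, max 3) hi=[5] (size 1, min 5) -> median=4
Step 3: insert 50 -> lo=[3, 5] (size 2, max 5) hi=[50] (size 1, min 50) -> median=5
Step 4: insert 14 -> lo=[3, 5] (size 2, max 5) hi=[14, 50] (size 2, min 14) -> median=9.5
Step 5: insert 15 -> lo=[3, 5, 14] (size 3, max 14) hi=[15, 50] (size 2, min 15) -> median=14
Step 6: insert 38 -> lo=[3, 5, 14] (size 3, max 14) hi=[15, 38, 50] (size 3, min 15) -> median=14.5
Step 7: insert 1 -> lo=[1, 3, 5, 14] (size 4, max 14) hi=[15, 38, 50] (size 3, min 15) -> median=14
Step 8: insert 6 -> lo=[1, 3, 5, 6] (size 4, max 6) hi=[14, 15, 38, 50] (size 4, min 14) -> median=10
Step 9: insert 18 -> lo=[1, 3, 5, 6, 14] (size 5, max 14) hi=[15, 18, 38, 50] (size 4, min 15) -> median=14
Step 10: insert 35 -> lo=[1, 3, 5, 6, 14] (size 5, max 14) hi=[15, 18, 35, 38, 50] (size 5, min 15) -> median=14.5
Step 11: insert 21 -> lo=[1, 3, 5, 6, 14, 15] (size 6, max 15) hi=[18, 21, 35, 38, 50] (size 5, min 18) -> median=15
Step 12: insert 47 -> lo=[1, 3, 5, 6, 14, 15] (size 6, max 15) hi=[18, 21, 35, 38, 47, 50] (size 6, min 18) -> median=16.5

Answer: 16.5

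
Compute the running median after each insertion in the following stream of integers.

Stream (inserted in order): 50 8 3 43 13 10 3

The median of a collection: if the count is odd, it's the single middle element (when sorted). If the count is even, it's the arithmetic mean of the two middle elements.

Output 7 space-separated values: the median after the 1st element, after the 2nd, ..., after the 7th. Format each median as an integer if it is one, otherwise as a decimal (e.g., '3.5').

Step 1: insert 50 -> lo=[50] (size 1, max 50) hi=[] (size 0) -> median=50
Step 2: insert 8 -> lo=[8] (size 1, max 8) hi=[50] (size 1, min 50) -> median=29
Step 3: insert 3 -> lo=[3, 8] (size 2, max 8) hi=[50] (size 1, min 50) -> median=8
Step 4: insert 43 -> lo=[3, 8] (size 2, max 8) hi=[43, 50] (size 2, min 43) -> median=25.5
Step 5: insert 13 -> lo=[3, 8, 13] (size 3, max 13) hi=[43, 50] (size 2, min 43) -> median=13
Step 6: insert 10 -> lo=[3, 8, 10] (size 3, max 10) hi=[13, 43, 50] (size 3, min 13) -> median=11.5
Step 7: insert 3 -> lo=[3, 3, 8, 10] (size 4, max 10) hi=[13, 43, 50] (size 3, min 13) -> median=10

Answer: 50 29 8 25.5 13 11.5 10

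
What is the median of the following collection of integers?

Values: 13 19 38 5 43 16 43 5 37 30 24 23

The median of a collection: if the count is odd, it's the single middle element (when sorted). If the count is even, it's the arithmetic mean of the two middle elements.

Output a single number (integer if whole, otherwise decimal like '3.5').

Answer: 23.5

Derivation:
Step 1: insert 13 -> lo=[13] (size 1, max 13) hi=[] (size 0) -> median=13
Step 2: insert 19 -> lo=[13] (size 1, max 13) hi=[19] (size 1, min 19) -> median=16
Step 3: insert 38 -> lo=[13, 19] (size 2, max 19) hi=[38] (size 1, min 38) -> median=19
Step 4: insert 5 -> lo=[5, 13] (size 2, max 13) hi=[19, 38] (size 2, min 19) -> median=16
Step 5: insert 43 -> lo=[5, 13, 19] (size 3, max 19) hi=[38, 43] (size 2, min 38) -> median=19
Step 6: insert 16 -> lo=[5, 13, 16] (size 3, max 16) hi=[19, 38, 43] (size 3, min 19) -> median=17.5
Step 7: insert 43 -> lo=[5, 13, 16, 19] (size 4, max 19) hi=[38, 43, 43] (size 3, min 38) -> median=19
Step 8: insert 5 -> lo=[5, 5, 13, 16] (size 4, max 16) hi=[19, 38, 43, 43] (size 4, min 19) -> median=17.5
Step 9: insert 37 -> lo=[5, 5, 13, 16, 19] (size 5, max 19) hi=[37, 38, 43, 43] (size 4, min 37) -> median=19
Step 10: insert 30 -> lo=[5, 5, 13, 16, 19] (size 5, max 19) hi=[30, 37, 38, 43, 43] (size 5, min 30) -> median=24.5
Step 11: insert 24 -> lo=[5, 5, 13, 16, 19, 24] (size 6, max 24) hi=[30, 37, 38, 43, 43] (size 5, min 30) -> median=24
Step 12: insert 23 -> lo=[5, 5, 13, 16, 19, 23] (size 6, max 23) hi=[24, 30, 37, 38, 43, 43] (size 6, min 24) -> median=23.5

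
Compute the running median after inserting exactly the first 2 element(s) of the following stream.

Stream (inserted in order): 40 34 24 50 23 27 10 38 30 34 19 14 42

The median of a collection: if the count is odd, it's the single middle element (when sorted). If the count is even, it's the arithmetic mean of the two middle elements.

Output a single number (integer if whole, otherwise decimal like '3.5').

Answer: 37

Derivation:
Step 1: insert 40 -> lo=[40] (size 1, max 40) hi=[] (size 0) -> median=40
Step 2: insert 34 -> lo=[34] (size 1, max 34) hi=[40] (size 1, min 40) -> median=37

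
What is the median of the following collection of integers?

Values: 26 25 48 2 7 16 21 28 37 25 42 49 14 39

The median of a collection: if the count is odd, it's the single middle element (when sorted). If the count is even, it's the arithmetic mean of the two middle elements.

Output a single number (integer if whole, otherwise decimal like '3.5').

Step 1: insert 26 -> lo=[26] (size 1, max 26) hi=[] (size 0) -> median=26
Step 2: insert 25 -> lo=[25] (size 1, max 25) hi=[26] (size 1, min 26) -> median=25.5
Step 3: insert 48 -> lo=[25, 26] (size 2, max 26) hi=[48] (size 1, min 48) -> median=26
Step 4: insert 2 -> lo=[2, 25] (size 2, max 25) hi=[26, 48] (size 2, min 26) -> median=25.5
Step 5: insert 7 -> lo=[2, 7, 25] (size 3, max 25) hi=[26, 48] (size 2, min 26) -> median=25
Step 6: insert 16 -> lo=[2, 7, 16] (size 3, max 16) hi=[25, 26, 48] (size 3, min 25) -> median=20.5
Step 7: insert 21 -> lo=[2, 7, 16, 21] (size 4, max 21) hi=[25, 26, 48] (size 3, min 25) -> median=21
Step 8: insert 28 -> lo=[2, 7, 16, 21] (size 4, max 21) hi=[25, 26, 28, 48] (size 4, min 25) -> median=23
Step 9: insert 37 -> lo=[2, 7, 16, 21, 25] (size 5, max 25) hi=[26, 28, 37, 48] (size 4, min 26) -> median=25
Step 10: insert 25 -> lo=[2, 7, 16, 21, 25] (size 5, max 25) hi=[25, 26, 28, 37, 48] (size 5, min 25) -> median=25
Step 11: insert 42 -> lo=[2, 7, 16, 21, 25, 25] (size 6, max 25) hi=[26, 28, 37, 42, 48] (size 5, min 26) -> median=25
Step 12: insert 49 -> lo=[2, 7, 16, 21, 25, 25] (size 6, max 25) hi=[26, 28, 37, 42, 48, 49] (size 6, min 26) -> median=25.5
Step 13: insert 14 -> lo=[2, 7, 14, 16, 21, 25, 25] (size 7, max 25) hi=[26, 28, 37, 42, 48, 49] (size 6, min 26) -> median=25
Step 14: insert 39 -> lo=[2, 7, 14, 16, 21, 25, 25] (size 7, max 25) hi=[26, 28, 37, 39, 42, 48, 49] (size 7, min 26) -> median=25.5

Answer: 25.5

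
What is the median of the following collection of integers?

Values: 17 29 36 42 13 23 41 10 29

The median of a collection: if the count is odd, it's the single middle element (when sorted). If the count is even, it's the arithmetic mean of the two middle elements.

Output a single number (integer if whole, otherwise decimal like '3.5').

Answer: 29

Derivation:
Step 1: insert 17 -> lo=[17] (size 1, max 17) hi=[] (size 0) -> median=17
Step 2: insert 29 -> lo=[17] (size 1, max 17) hi=[29] (size 1, min 29) -> median=23
Step 3: insert 36 -> lo=[17, 29] (size 2, max 29) hi=[36] (size 1, min 36) -> median=29
Step 4: insert 42 -> lo=[17, 29] (size 2, max 29) hi=[36, 42] (size 2, min 36) -> median=32.5
Step 5: insert 13 -> lo=[13, 17, 29] (size 3, max 29) hi=[36, 42] (size 2, min 36) -> median=29
Step 6: insert 23 -> lo=[13, 17, 23] (size 3, max 23) hi=[29, 36, 42] (size 3, min 29) -> median=26
Step 7: insert 41 -> lo=[13, 17, 23, 29] (size 4, max 29) hi=[36, 41, 42] (size 3, min 36) -> median=29
Step 8: insert 10 -> lo=[10, 13, 17, 23] (size 4, max 23) hi=[29, 36, 41, 42] (size 4, min 29) -> median=26
Step 9: insert 29 -> lo=[10, 13, 17, 23, 29] (size 5, max 29) hi=[29, 36, 41, 42] (size 4, min 29) -> median=29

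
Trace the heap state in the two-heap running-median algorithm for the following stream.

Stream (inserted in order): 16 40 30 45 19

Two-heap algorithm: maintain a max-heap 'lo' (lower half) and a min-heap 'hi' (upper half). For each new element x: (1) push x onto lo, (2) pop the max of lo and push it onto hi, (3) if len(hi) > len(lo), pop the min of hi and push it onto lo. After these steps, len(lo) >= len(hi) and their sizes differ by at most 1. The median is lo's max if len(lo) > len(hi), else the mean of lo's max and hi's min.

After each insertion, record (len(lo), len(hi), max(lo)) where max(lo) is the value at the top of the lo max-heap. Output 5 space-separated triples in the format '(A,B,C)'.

Answer: (1,0,16) (1,1,16) (2,1,30) (2,2,30) (3,2,30)

Derivation:
Step 1: insert 16 -> lo=[16] hi=[] -> (len(lo)=1, len(hi)=0, max(lo)=16)
Step 2: insert 40 -> lo=[16] hi=[40] -> (len(lo)=1, len(hi)=1, max(lo)=16)
Step 3: insert 30 -> lo=[16, 30] hi=[40] -> (len(lo)=2, len(hi)=1, max(lo)=30)
Step 4: insert 45 -> lo=[16, 30] hi=[40, 45] -> (len(lo)=2, len(hi)=2, max(lo)=30)
Step 5: insert 19 -> lo=[16, 19, 30] hi=[40, 45] -> (len(lo)=3, len(hi)=2, max(lo)=30)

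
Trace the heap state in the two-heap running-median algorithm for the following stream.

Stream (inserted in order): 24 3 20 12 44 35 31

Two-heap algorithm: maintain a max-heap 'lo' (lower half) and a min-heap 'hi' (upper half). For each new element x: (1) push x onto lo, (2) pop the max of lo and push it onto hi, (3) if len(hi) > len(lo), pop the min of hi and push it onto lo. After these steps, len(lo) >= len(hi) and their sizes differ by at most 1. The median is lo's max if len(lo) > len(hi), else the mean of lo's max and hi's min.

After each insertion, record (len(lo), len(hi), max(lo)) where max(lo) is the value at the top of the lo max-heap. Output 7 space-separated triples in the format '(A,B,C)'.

Step 1: insert 24 -> lo=[24] hi=[] -> (len(lo)=1, len(hi)=0, max(lo)=24)
Step 2: insert 3 -> lo=[3] hi=[24] -> (len(lo)=1, len(hi)=1, max(lo)=3)
Step 3: insert 20 -> lo=[3, 20] hi=[24] -> (len(lo)=2, len(hi)=1, max(lo)=20)
Step 4: insert 12 -> lo=[3, 12] hi=[20, 24] -> (len(lo)=2, len(hi)=2, max(lo)=12)
Step 5: insert 44 -> lo=[3, 12, 20] hi=[24, 44] -> (len(lo)=3, len(hi)=2, max(lo)=20)
Step 6: insert 35 -> lo=[3, 12, 20] hi=[24, 35, 44] -> (len(lo)=3, len(hi)=3, max(lo)=20)
Step 7: insert 31 -> lo=[3, 12, 20, 24] hi=[31, 35, 44] -> (len(lo)=4, len(hi)=3, max(lo)=24)

Answer: (1,0,24) (1,1,3) (2,1,20) (2,2,12) (3,2,20) (3,3,20) (4,3,24)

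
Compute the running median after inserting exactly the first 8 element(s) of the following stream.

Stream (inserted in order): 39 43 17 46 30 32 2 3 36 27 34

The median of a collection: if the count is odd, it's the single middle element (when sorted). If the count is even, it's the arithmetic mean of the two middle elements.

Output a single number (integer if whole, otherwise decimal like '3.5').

Answer: 31

Derivation:
Step 1: insert 39 -> lo=[39] (size 1, max 39) hi=[] (size 0) -> median=39
Step 2: insert 43 -> lo=[39] (size 1, max 39) hi=[43] (size 1, min 43) -> median=41
Step 3: insert 17 -> lo=[17, 39] (size 2, max 39) hi=[43] (size 1, min 43) -> median=39
Step 4: insert 46 -> lo=[17, 39] (size 2, max 39) hi=[43, 46] (size 2, min 43) -> median=41
Step 5: insert 30 -> lo=[17, 30, 39] (size 3, max 39) hi=[43, 46] (size 2, min 43) -> median=39
Step 6: insert 32 -> lo=[17, 30, 32] (size 3, max 32) hi=[39, 43, 46] (size 3, min 39) -> median=35.5
Step 7: insert 2 -> lo=[2, 17, 30, 32] (size 4, max 32) hi=[39, 43, 46] (size 3, min 39) -> median=32
Step 8: insert 3 -> lo=[2, 3, 17, 30] (size 4, max 30) hi=[32, 39, 43, 46] (size 4, min 32) -> median=31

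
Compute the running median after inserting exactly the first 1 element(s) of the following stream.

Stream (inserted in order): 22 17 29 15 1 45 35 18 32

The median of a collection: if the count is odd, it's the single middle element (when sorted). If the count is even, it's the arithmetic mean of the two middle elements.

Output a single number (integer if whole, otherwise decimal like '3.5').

Answer: 22

Derivation:
Step 1: insert 22 -> lo=[22] (size 1, max 22) hi=[] (size 0) -> median=22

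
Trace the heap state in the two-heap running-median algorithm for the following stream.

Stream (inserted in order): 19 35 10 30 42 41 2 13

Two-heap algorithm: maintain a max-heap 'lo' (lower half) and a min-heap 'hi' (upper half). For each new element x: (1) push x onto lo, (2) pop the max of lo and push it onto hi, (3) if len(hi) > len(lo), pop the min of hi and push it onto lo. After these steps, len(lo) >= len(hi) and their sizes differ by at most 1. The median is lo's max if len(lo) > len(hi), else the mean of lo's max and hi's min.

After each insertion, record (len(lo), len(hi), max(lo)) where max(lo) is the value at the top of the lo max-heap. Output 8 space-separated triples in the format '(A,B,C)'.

Step 1: insert 19 -> lo=[19] hi=[] -> (len(lo)=1, len(hi)=0, max(lo)=19)
Step 2: insert 35 -> lo=[19] hi=[35] -> (len(lo)=1, len(hi)=1, max(lo)=19)
Step 3: insert 10 -> lo=[10, 19] hi=[35] -> (len(lo)=2, len(hi)=1, max(lo)=19)
Step 4: insert 30 -> lo=[10, 19] hi=[30, 35] -> (len(lo)=2, len(hi)=2, max(lo)=19)
Step 5: insert 42 -> lo=[10, 19, 30] hi=[35, 42] -> (len(lo)=3, len(hi)=2, max(lo)=30)
Step 6: insert 41 -> lo=[10, 19, 30] hi=[35, 41, 42] -> (len(lo)=3, len(hi)=3, max(lo)=30)
Step 7: insert 2 -> lo=[2, 10, 19, 30] hi=[35, 41, 42] -> (len(lo)=4, len(hi)=3, max(lo)=30)
Step 8: insert 13 -> lo=[2, 10, 13, 19] hi=[30, 35, 41, 42] -> (len(lo)=4, len(hi)=4, max(lo)=19)

Answer: (1,0,19) (1,1,19) (2,1,19) (2,2,19) (3,2,30) (3,3,30) (4,3,30) (4,4,19)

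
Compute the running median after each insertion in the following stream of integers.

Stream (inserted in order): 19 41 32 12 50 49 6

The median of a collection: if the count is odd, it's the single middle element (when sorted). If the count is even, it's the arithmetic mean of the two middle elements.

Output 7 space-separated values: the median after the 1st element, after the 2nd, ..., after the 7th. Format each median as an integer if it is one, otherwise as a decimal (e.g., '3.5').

Answer: 19 30 32 25.5 32 36.5 32

Derivation:
Step 1: insert 19 -> lo=[19] (size 1, max 19) hi=[] (size 0) -> median=19
Step 2: insert 41 -> lo=[19] (size 1, max 19) hi=[41] (size 1, min 41) -> median=30
Step 3: insert 32 -> lo=[19, 32] (size 2, max 32) hi=[41] (size 1, min 41) -> median=32
Step 4: insert 12 -> lo=[12, 19] (size 2, max 19) hi=[32, 41] (size 2, min 32) -> median=25.5
Step 5: insert 50 -> lo=[12, 19, 32] (size 3, max 32) hi=[41, 50] (size 2, min 41) -> median=32
Step 6: insert 49 -> lo=[12, 19, 32] (size 3, max 32) hi=[41, 49, 50] (size 3, min 41) -> median=36.5
Step 7: insert 6 -> lo=[6, 12, 19, 32] (size 4, max 32) hi=[41, 49, 50] (size 3, min 41) -> median=32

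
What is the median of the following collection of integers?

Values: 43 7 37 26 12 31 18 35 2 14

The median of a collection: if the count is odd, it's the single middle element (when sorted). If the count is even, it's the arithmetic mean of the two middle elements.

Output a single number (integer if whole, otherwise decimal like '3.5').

Answer: 22

Derivation:
Step 1: insert 43 -> lo=[43] (size 1, max 43) hi=[] (size 0) -> median=43
Step 2: insert 7 -> lo=[7] (size 1, max 7) hi=[43] (size 1, min 43) -> median=25
Step 3: insert 37 -> lo=[7, 37] (size 2, max 37) hi=[43] (size 1, min 43) -> median=37
Step 4: insert 26 -> lo=[7, 26] (size 2, max 26) hi=[37, 43] (size 2, min 37) -> median=31.5
Step 5: insert 12 -> lo=[7, 12, 26] (size 3, max 26) hi=[37, 43] (size 2, min 37) -> median=26
Step 6: insert 31 -> lo=[7, 12, 26] (size 3, max 26) hi=[31, 37, 43] (size 3, min 31) -> median=28.5
Step 7: insert 18 -> lo=[7, 12, 18, 26] (size 4, max 26) hi=[31, 37, 43] (size 3, min 31) -> median=26
Step 8: insert 35 -> lo=[7, 12, 18, 26] (size 4, max 26) hi=[31, 35, 37, 43] (size 4, min 31) -> median=28.5
Step 9: insert 2 -> lo=[2, 7, 12, 18, 26] (size 5, max 26) hi=[31, 35, 37, 43] (size 4, min 31) -> median=26
Step 10: insert 14 -> lo=[2, 7, 12, 14, 18] (size 5, max 18) hi=[26, 31, 35, 37, 43] (size 5, min 26) -> median=22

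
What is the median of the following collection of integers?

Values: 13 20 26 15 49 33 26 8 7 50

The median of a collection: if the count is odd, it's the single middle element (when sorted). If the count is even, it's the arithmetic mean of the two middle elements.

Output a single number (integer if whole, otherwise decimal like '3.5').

Step 1: insert 13 -> lo=[13] (size 1, max 13) hi=[] (size 0) -> median=13
Step 2: insert 20 -> lo=[13] (size 1, max 13) hi=[20] (size 1, min 20) -> median=16.5
Step 3: insert 26 -> lo=[13, 20] (size 2, max 20) hi=[26] (size 1, min 26) -> median=20
Step 4: insert 15 -> lo=[13, 15] (size 2, max 15) hi=[20, 26] (size 2, min 20) -> median=17.5
Step 5: insert 49 -> lo=[13, 15, 20] (size 3, max 20) hi=[26, 49] (size 2, min 26) -> median=20
Step 6: insert 33 -> lo=[13, 15, 20] (size 3, max 20) hi=[26, 33, 49] (size 3, min 26) -> median=23
Step 7: insert 26 -> lo=[13, 15, 20, 26] (size 4, max 26) hi=[26, 33, 49] (size 3, min 26) -> median=26
Step 8: insert 8 -> lo=[8, 13, 15, 20] (size 4, max 20) hi=[26, 26, 33, 49] (size 4, min 26) -> median=23
Step 9: insert 7 -> lo=[7, 8, 13, 15, 20] (size 5, max 20) hi=[26, 26, 33, 49] (size 4, min 26) -> median=20
Step 10: insert 50 -> lo=[7, 8, 13, 15, 20] (size 5, max 20) hi=[26, 26, 33, 49, 50] (size 5, min 26) -> median=23

Answer: 23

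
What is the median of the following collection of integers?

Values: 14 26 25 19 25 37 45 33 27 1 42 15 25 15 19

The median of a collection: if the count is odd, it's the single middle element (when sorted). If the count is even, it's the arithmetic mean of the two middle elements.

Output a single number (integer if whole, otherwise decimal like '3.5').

Answer: 25

Derivation:
Step 1: insert 14 -> lo=[14] (size 1, max 14) hi=[] (size 0) -> median=14
Step 2: insert 26 -> lo=[14] (size 1, max 14) hi=[26] (size 1, min 26) -> median=20
Step 3: insert 25 -> lo=[14, 25] (size 2, max 25) hi=[26] (size 1, min 26) -> median=25
Step 4: insert 19 -> lo=[14, 19] (size 2, max 19) hi=[25, 26] (size 2, min 25) -> median=22
Step 5: insert 25 -> lo=[14, 19, 25] (size 3, max 25) hi=[25, 26] (size 2, min 25) -> median=25
Step 6: insert 37 -> lo=[14, 19, 25] (size 3, max 25) hi=[25, 26, 37] (size 3, min 25) -> median=25
Step 7: insert 45 -> lo=[14, 19, 25, 25] (size 4, max 25) hi=[26, 37, 45] (size 3, min 26) -> median=25
Step 8: insert 33 -> lo=[14, 19, 25, 25] (size 4, max 25) hi=[26, 33, 37, 45] (size 4, min 26) -> median=25.5
Step 9: insert 27 -> lo=[14, 19, 25, 25, 26] (size 5, max 26) hi=[27, 33, 37, 45] (size 4, min 27) -> median=26
Step 10: insert 1 -> lo=[1, 14, 19, 25, 25] (size 5, max 25) hi=[26, 27, 33, 37, 45] (size 5, min 26) -> median=25.5
Step 11: insert 42 -> lo=[1, 14, 19, 25, 25, 26] (size 6, max 26) hi=[27, 33, 37, 42, 45] (size 5, min 27) -> median=26
Step 12: insert 15 -> lo=[1, 14, 15, 19, 25, 25] (size 6, max 25) hi=[26, 27, 33, 37, 42, 45] (size 6, min 26) -> median=25.5
Step 13: insert 25 -> lo=[1, 14, 15, 19, 25, 25, 25] (size 7, max 25) hi=[26, 27, 33, 37, 42, 45] (size 6, min 26) -> median=25
Step 14: insert 15 -> lo=[1, 14, 15, 15, 19, 25, 25] (size 7, max 25) hi=[25, 26, 27, 33, 37, 42, 45] (size 7, min 25) -> median=25
Step 15: insert 19 -> lo=[1, 14, 15, 15, 19, 19, 25, 25] (size 8, max 25) hi=[25, 26, 27, 33, 37, 42, 45] (size 7, min 25) -> median=25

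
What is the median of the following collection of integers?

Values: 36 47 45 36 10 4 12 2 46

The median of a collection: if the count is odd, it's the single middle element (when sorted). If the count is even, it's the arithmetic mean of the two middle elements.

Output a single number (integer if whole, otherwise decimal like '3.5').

Answer: 36

Derivation:
Step 1: insert 36 -> lo=[36] (size 1, max 36) hi=[] (size 0) -> median=36
Step 2: insert 47 -> lo=[36] (size 1, max 36) hi=[47] (size 1, min 47) -> median=41.5
Step 3: insert 45 -> lo=[36, 45] (size 2, max 45) hi=[47] (size 1, min 47) -> median=45
Step 4: insert 36 -> lo=[36, 36] (size 2, max 36) hi=[45, 47] (size 2, min 45) -> median=40.5
Step 5: insert 10 -> lo=[10, 36, 36] (size 3, max 36) hi=[45, 47] (size 2, min 45) -> median=36
Step 6: insert 4 -> lo=[4, 10, 36] (size 3, max 36) hi=[36, 45, 47] (size 3, min 36) -> median=36
Step 7: insert 12 -> lo=[4, 10, 12, 36] (size 4, max 36) hi=[36, 45, 47] (size 3, min 36) -> median=36
Step 8: insert 2 -> lo=[2, 4, 10, 12] (size 4, max 12) hi=[36, 36, 45, 47] (size 4, min 36) -> median=24
Step 9: insert 46 -> lo=[2, 4, 10, 12, 36] (size 5, max 36) hi=[36, 45, 46, 47] (size 4, min 36) -> median=36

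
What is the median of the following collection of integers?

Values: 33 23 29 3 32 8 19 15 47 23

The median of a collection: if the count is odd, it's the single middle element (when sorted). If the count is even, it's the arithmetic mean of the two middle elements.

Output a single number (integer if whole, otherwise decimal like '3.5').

Step 1: insert 33 -> lo=[33] (size 1, max 33) hi=[] (size 0) -> median=33
Step 2: insert 23 -> lo=[23] (size 1, max 23) hi=[33] (size 1, min 33) -> median=28
Step 3: insert 29 -> lo=[23, 29] (size 2, max 29) hi=[33] (size 1, min 33) -> median=29
Step 4: insert 3 -> lo=[3, 23] (size 2, max 23) hi=[29, 33] (size 2, min 29) -> median=26
Step 5: insert 32 -> lo=[3, 23, 29] (size 3, max 29) hi=[32, 33] (size 2, min 32) -> median=29
Step 6: insert 8 -> lo=[3, 8, 23] (size 3, max 23) hi=[29, 32, 33] (size 3, min 29) -> median=26
Step 7: insert 19 -> lo=[3, 8, 19, 23] (size 4, max 23) hi=[29, 32, 33] (size 3, min 29) -> median=23
Step 8: insert 15 -> lo=[3, 8, 15, 19] (size 4, max 19) hi=[23, 29, 32, 33] (size 4, min 23) -> median=21
Step 9: insert 47 -> lo=[3, 8, 15, 19, 23] (size 5, max 23) hi=[29, 32, 33, 47] (size 4, min 29) -> median=23
Step 10: insert 23 -> lo=[3, 8, 15, 19, 23] (size 5, max 23) hi=[23, 29, 32, 33, 47] (size 5, min 23) -> median=23

Answer: 23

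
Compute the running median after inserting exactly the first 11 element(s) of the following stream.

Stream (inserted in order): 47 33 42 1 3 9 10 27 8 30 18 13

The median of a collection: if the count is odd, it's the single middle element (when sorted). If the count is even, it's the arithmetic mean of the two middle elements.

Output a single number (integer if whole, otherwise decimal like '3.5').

Answer: 18

Derivation:
Step 1: insert 47 -> lo=[47] (size 1, max 47) hi=[] (size 0) -> median=47
Step 2: insert 33 -> lo=[33] (size 1, max 33) hi=[47] (size 1, min 47) -> median=40
Step 3: insert 42 -> lo=[33, 42] (size 2, max 42) hi=[47] (size 1, min 47) -> median=42
Step 4: insert 1 -> lo=[1, 33] (size 2, max 33) hi=[42, 47] (size 2, min 42) -> median=37.5
Step 5: insert 3 -> lo=[1, 3, 33] (size 3, max 33) hi=[42, 47] (size 2, min 42) -> median=33
Step 6: insert 9 -> lo=[1, 3, 9] (size 3, max 9) hi=[33, 42, 47] (size 3, min 33) -> median=21
Step 7: insert 10 -> lo=[1, 3, 9, 10] (size 4, max 10) hi=[33, 42, 47] (size 3, min 33) -> median=10
Step 8: insert 27 -> lo=[1, 3, 9, 10] (size 4, max 10) hi=[27, 33, 42, 47] (size 4, min 27) -> median=18.5
Step 9: insert 8 -> lo=[1, 3, 8, 9, 10] (size 5, max 10) hi=[27, 33, 42, 47] (size 4, min 27) -> median=10
Step 10: insert 30 -> lo=[1, 3, 8, 9, 10] (size 5, max 10) hi=[27, 30, 33, 42, 47] (size 5, min 27) -> median=18.5
Step 11: insert 18 -> lo=[1, 3, 8, 9, 10, 18] (size 6, max 18) hi=[27, 30, 33, 42, 47] (size 5, min 27) -> median=18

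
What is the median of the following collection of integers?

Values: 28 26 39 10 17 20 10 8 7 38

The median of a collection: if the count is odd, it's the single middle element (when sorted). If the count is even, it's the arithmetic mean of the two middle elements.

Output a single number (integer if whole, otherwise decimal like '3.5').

Step 1: insert 28 -> lo=[28] (size 1, max 28) hi=[] (size 0) -> median=28
Step 2: insert 26 -> lo=[26] (size 1, max 26) hi=[28] (size 1, min 28) -> median=27
Step 3: insert 39 -> lo=[26, 28] (size 2, max 28) hi=[39] (size 1, min 39) -> median=28
Step 4: insert 10 -> lo=[10, 26] (size 2, max 26) hi=[28, 39] (size 2, min 28) -> median=27
Step 5: insert 17 -> lo=[10, 17, 26] (size 3, max 26) hi=[28, 39] (size 2, min 28) -> median=26
Step 6: insert 20 -> lo=[10, 17, 20] (size 3, max 20) hi=[26, 28, 39] (size 3, min 26) -> median=23
Step 7: insert 10 -> lo=[10, 10, 17, 20] (size 4, max 20) hi=[26, 28, 39] (size 3, min 26) -> median=20
Step 8: insert 8 -> lo=[8, 10, 10, 17] (size 4, max 17) hi=[20, 26, 28, 39] (size 4, min 20) -> median=18.5
Step 9: insert 7 -> lo=[7, 8, 10, 10, 17] (size 5, max 17) hi=[20, 26, 28, 39] (size 4, min 20) -> median=17
Step 10: insert 38 -> lo=[7, 8, 10, 10, 17] (size 5, max 17) hi=[20, 26, 28, 38, 39] (size 5, min 20) -> median=18.5

Answer: 18.5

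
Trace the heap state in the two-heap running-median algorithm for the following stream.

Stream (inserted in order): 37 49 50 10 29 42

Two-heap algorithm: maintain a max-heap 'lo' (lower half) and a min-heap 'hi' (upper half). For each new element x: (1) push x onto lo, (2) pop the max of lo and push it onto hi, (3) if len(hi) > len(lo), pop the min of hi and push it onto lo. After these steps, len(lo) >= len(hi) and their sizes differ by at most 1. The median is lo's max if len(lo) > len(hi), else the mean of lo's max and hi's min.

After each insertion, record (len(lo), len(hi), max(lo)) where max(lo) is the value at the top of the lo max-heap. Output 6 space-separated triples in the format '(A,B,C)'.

Step 1: insert 37 -> lo=[37] hi=[] -> (len(lo)=1, len(hi)=0, max(lo)=37)
Step 2: insert 49 -> lo=[37] hi=[49] -> (len(lo)=1, len(hi)=1, max(lo)=37)
Step 3: insert 50 -> lo=[37, 49] hi=[50] -> (len(lo)=2, len(hi)=1, max(lo)=49)
Step 4: insert 10 -> lo=[10, 37] hi=[49, 50] -> (len(lo)=2, len(hi)=2, max(lo)=37)
Step 5: insert 29 -> lo=[10, 29, 37] hi=[49, 50] -> (len(lo)=3, len(hi)=2, max(lo)=37)
Step 6: insert 42 -> lo=[10, 29, 37] hi=[42, 49, 50] -> (len(lo)=3, len(hi)=3, max(lo)=37)

Answer: (1,0,37) (1,1,37) (2,1,49) (2,2,37) (3,2,37) (3,3,37)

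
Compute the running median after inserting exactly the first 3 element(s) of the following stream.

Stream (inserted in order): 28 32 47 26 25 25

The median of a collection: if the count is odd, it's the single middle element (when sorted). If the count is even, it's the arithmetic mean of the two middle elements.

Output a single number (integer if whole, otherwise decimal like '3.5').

Step 1: insert 28 -> lo=[28] (size 1, max 28) hi=[] (size 0) -> median=28
Step 2: insert 32 -> lo=[28] (size 1, max 28) hi=[32] (size 1, min 32) -> median=30
Step 3: insert 47 -> lo=[28, 32] (size 2, max 32) hi=[47] (size 1, min 47) -> median=32

Answer: 32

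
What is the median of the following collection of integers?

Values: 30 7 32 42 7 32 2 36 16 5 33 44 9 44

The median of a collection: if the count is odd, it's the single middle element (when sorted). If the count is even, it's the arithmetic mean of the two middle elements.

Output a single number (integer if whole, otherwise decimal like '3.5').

Step 1: insert 30 -> lo=[30] (size 1, max 30) hi=[] (size 0) -> median=30
Step 2: insert 7 -> lo=[7] (size 1, max 7) hi=[30] (size 1, min 30) -> median=18.5
Step 3: insert 32 -> lo=[7, 30] (size 2, max 30) hi=[32] (size 1, min 32) -> median=30
Step 4: insert 42 -> lo=[7, 30] (size 2, max 30) hi=[32, 42] (size 2, min 32) -> median=31
Step 5: insert 7 -> lo=[7, 7, 30] (size 3, max 30) hi=[32, 42] (size 2, min 32) -> median=30
Step 6: insert 32 -> lo=[7, 7, 30] (size 3, max 30) hi=[32, 32, 42] (size 3, min 32) -> median=31
Step 7: insert 2 -> lo=[2, 7, 7, 30] (size 4, max 30) hi=[32, 32, 42] (size 3, min 32) -> median=30
Step 8: insert 36 -> lo=[2, 7, 7, 30] (size 4, max 30) hi=[32, 32, 36, 42] (size 4, min 32) -> median=31
Step 9: insert 16 -> lo=[2, 7, 7, 16, 30] (size 5, max 30) hi=[32, 32, 36, 42] (size 4, min 32) -> median=30
Step 10: insert 5 -> lo=[2, 5, 7, 7, 16] (size 5, max 16) hi=[30, 32, 32, 36, 42] (size 5, min 30) -> median=23
Step 11: insert 33 -> lo=[2, 5, 7, 7, 16, 30] (size 6, max 30) hi=[32, 32, 33, 36, 42] (size 5, min 32) -> median=30
Step 12: insert 44 -> lo=[2, 5, 7, 7, 16, 30] (size 6, max 30) hi=[32, 32, 33, 36, 42, 44] (size 6, min 32) -> median=31
Step 13: insert 9 -> lo=[2, 5, 7, 7, 9, 16, 30] (size 7, max 30) hi=[32, 32, 33, 36, 42, 44] (size 6, min 32) -> median=30
Step 14: insert 44 -> lo=[2, 5, 7, 7, 9, 16, 30] (size 7, max 30) hi=[32, 32, 33, 36, 42, 44, 44] (size 7, min 32) -> median=31

Answer: 31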